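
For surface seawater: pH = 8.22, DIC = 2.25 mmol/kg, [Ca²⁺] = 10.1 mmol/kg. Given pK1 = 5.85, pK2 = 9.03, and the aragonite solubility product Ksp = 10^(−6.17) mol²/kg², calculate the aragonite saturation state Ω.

α₂ = 1 / (1 + [H⁺]/K2 + [H⁺]²/(K1K2)) = 1 / (1 + 10^+0.81 + 10^-1.56)
   = 1 / (1 + 6.4565 + 0.027542) = 1/7.4841 = 0.1336
[CO3²⁻] = α₂ × DIC = 0.1336 × 2.25 = 0.3006 mmol/kg
Ksp = 10^(−6.17) = 6.761×10^-7
Ω = [Ca²⁺][CO3²⁻]/Ksp = (10.1×10^-3)(3.006×10^-4) / 6.761×10^-7 = 4.49

Ω = 4.49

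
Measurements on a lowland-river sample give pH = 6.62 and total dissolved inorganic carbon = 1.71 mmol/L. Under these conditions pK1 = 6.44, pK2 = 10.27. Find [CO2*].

α₀ = 1 / (1 + K1/[H⁺] + K1K2/[H⁺]²) = 1 / (1 + 10^+0.18 + 10^-3.47)
   = 1 / (1 + 1.5136 + 0.00033884) = 1/2.5139 = 0.3978
[CO2*] = α₀ × DIC = 0.3978 × 1.71 = 0.680 mmol/L

[CO2*] = 0.680 mmol/L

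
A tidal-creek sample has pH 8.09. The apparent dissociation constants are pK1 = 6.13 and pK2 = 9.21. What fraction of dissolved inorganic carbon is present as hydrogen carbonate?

α₁ = 1 / (1 + [H⁺]/K1 + K2/[H⁺]) = 1 / (1 + 10^-1.96 + 10^-1.12)
   = 1 / (1 + 0.010965 + 0.075858) = 1/1.0868 = 0.9201

α₁ = 0.920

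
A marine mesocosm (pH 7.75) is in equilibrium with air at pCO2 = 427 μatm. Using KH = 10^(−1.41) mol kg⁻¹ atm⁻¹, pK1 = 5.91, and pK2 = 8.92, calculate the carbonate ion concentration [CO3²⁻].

[CO2*] = KH · pCO2 = 10^(−1.41) × 427×10^-6 = 1.661×10^-5 mol/kg
α₀ = 1/(1 + K1/[H⁺] + K1K2/[H⁺]²) = 1/(1 + 10^+1.84 + 10^+0.67) = 0.01336
DIC = [CO2*]/α₀ = 1.661×10^-5 / 0.01336 = 1.244 mmol/kg
[CO3²⁻] = α₂·DIC; α₂ = 0.06248, so [CO3²⁻] = 0.06248 × 1.244 = 0.0777 mmol/kg

[CO3²⁻] = 0.0777 mmol/kg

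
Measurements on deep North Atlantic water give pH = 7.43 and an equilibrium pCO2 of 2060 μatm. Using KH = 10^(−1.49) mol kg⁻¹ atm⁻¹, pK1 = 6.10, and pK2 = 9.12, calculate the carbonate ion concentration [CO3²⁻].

[CO2*] = KH · pCO2 = 10^(−1.49) × 2060×10^-6 = 6.666×10^-5 mol/kg
α₀ = 1/(1 + K1/[H⁺] + K1K2/[H⁺]²) = 1/(1 + 10^+1.33 + 10^-0.36) = 0.04383
DIC = [CO2*]/α₀ = 6.666×10^-5 / 0.04383 = 1.521 mmol/kg
[CO3²⁻] = α₂·DIC; α₂ = 0.01913, so [CO3²⁻] = 0.01913 × 1.521 = 0.0291 mmol/kg

[CO3²⁻] = 0.0291 mmol/kg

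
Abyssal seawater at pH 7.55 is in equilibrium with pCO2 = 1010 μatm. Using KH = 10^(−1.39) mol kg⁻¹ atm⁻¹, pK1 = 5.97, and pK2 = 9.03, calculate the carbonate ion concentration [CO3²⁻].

[CO3²⁻] = 0.0518 mmol/kg

[CO2*] = KH · pCO2 = 10^(−1.39) × 1010×10^-6 = 4.115×10^-5 mol/kg
α₀ = 1/(1 + K1/[H⁺] + K1K2/[H⁺]²) = 1/(1 + 10^+1.58 + 10^+0.10) = 0.02483
DIC = [CO2*]/α₀ = 4.115×10^-5 / 0.02483 = 1.657 mmol/kg
[CO3²⁻] = α₂·DIC; α₂ = 0.03126, so [CO3²⁻] = 0.03126 × 1.657 = 0.0518 mmol/kg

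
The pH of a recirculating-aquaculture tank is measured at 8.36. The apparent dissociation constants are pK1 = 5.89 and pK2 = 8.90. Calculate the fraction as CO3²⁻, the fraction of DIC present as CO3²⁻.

α₂ = 0.223

α₂ = 1 / (1 + [H⁺]/K2 + [H⁺]²/(K1K2)) = 1 / (1 + 10^+0.54 + 10^-1.93)
   = 1 / (1 + 3.4674 + 0.011749) = 1/4.4791 = 0.2233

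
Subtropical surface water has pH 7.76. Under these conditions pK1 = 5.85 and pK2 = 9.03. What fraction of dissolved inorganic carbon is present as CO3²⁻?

α₂ = 0.0504

α₂ = 1 / (1 + [H⁺]/K2 + [H⁺]²/(K1K2)) = 1 / (1 + 10^+1.27 + 10^-0.64)
   = 1 / (1 + 18.621 + 0.22909) = 1/19.850 = 0.05038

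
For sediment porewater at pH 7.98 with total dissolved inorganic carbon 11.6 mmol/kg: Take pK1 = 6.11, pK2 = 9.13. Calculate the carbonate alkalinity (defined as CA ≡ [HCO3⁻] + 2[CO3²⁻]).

CA = [HCO3⁻] + 2[CO3²⁻] = (α₁ + 2α₂)·DIC
At pH 7.98: [H⁺]/K1 = 10^-1.87 = 0.013490, K2/[H⁺] = 10^-1.15 = 0.070795
α₁ = 1/(1 + 0.013490 + 0.070795) = 1/1.0843 = 0.9223; α₂ = α₁·K2/[H⁺] = 0.06529
α₁ + 2α₂ = 1.0529
CA = 1.0529 × 11.6 = 12.2 mmol/kg

CA = 12.2 mmol/kg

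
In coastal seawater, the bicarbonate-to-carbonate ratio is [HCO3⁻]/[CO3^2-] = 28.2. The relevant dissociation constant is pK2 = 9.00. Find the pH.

pH = 7.55

From K2 = [H⁺][CO3^2-]/[HCO3⁻]:  pH = pK2 − log₁₀([HCO3⁻]/[CO3^2-])
log₁₀(28.2) = +1.450
pH = 9.00 − (+1.450) = 7.55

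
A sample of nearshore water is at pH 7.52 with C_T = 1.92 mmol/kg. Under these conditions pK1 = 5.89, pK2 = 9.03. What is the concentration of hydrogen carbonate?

α₁ = 1 / (1 + [H⁺]/K1 + K2/[H⁺]) = 1 / (1 + 10^-1.63 + 10^-1.51)
   = 1 / (1 + 0.023442 + 0.030903) = 1/1.0543 = 0.9485
[HCO3⁻] = α₁ × DIC = 0.9485 × 1.92 = 1.82 mmol/kg

[HCO3⁻] = 1.82 mmol/kg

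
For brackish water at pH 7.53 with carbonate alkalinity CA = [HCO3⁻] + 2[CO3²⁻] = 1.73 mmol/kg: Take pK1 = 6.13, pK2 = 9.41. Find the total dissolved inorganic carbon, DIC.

CA = [HCO3⁻] + 2[CO3²⁻] = (α₁ + 2α₂)·DIC
At pH 7.53: [H⁺]/K1 = 10^-1.40 = 0.039811, K2/[H⁺] = 10^-1.88 = 0.013183
α₁ = 1/(1 + 0.039811 + 0.013183) = 1/1.0530 = 0.9497; α₂ = α₁·K2/[H⁺] = 0.01252
α₁ + 2α₂ = 0.9747
DIC = CA / (α₁ + 2α₂) = 1.73 / 0.9747 = 1.77 mmol/kg

DIC = 1.77 mmol/kg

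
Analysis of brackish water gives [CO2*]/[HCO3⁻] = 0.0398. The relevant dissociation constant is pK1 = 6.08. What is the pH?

From K1 = [H⁺][HCO3⁻]/[CO2*]:  pH = pK1 − log₁₀([CO2*]/[HCO3⁻])
log₁₀(0.0398) = -1.400
pH = 6.08 − (-1.400) = 7.48

pH = 7.48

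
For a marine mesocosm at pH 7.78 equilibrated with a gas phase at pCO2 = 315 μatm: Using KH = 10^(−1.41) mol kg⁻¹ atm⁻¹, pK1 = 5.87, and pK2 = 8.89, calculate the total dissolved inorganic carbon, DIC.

[CO2*] = KH · pCO2 = 10^(−1.41) × 315×10^-6 = 1.225×10^-5 mol/kg
α₀ = 1/(1 + K1/[H⁺] + K1K2/[H⁺]²) = 1/(1 + 10^+1.91 + 10^+0.80) = 0.01129
DIC = [CO2*]/α₀ = 1.225×10^-5 / 0.01129 = 1.09 mmol/kg

DIC = 1.09 mmol/kg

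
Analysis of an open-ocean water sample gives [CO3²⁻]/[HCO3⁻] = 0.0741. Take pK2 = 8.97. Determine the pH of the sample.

pH = 7.84

From K2 = [H⁺][CO3²⁻]/[HCO3⁻]:  pH = pK2 + log₁₀([CO3²⁻]/[HCO3⁻])
log₁₀(0.0741) = -1.130
pH = 8.97 + (-1.130) = 7.84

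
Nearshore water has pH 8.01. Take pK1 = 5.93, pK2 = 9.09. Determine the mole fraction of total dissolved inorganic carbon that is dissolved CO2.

α₀ = 0.00762

α₀ = 1 / (1 + K1/[H⁺] + K1K2/[H⁺]²) = 1 / (1 + 10^+2.08 + 10^+1.00)
   = 1 / (1 + 120.23 + 10.000) = 1/131.23 = 0.007620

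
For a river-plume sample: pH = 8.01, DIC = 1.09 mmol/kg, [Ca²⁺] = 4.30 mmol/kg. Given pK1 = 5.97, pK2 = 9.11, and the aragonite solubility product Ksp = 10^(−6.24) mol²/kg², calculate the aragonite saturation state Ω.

Ω = 0.594

α₂ = 1 / (1 + [H⁺]/K2 + [H⁺]²/(K1K2)) = 1 / (1 + 10^+1.10 + 10^-0.94)
   = 1 / (1 + 12.589 + 0.11482) = 1/13.704 = 0.07297
[CO3²⁻] = α₂ × DIC = 0.07297 × 1.09 = 0.07954 mmol/kg
Ksp = 10^(−6.24) = 5.754×10^-7
Ω = [Ca²⁺][CO3²⁻]/Ksp = (4.30×10^-3)(7.954×10^-5) / 5.754×10^-7 = 0.594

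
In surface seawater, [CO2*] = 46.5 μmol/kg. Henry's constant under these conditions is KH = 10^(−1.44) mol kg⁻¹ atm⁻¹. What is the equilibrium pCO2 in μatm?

KH = 10^(−1.44) = 3.631×10^-2 mol kg⁻¹ atm⁻¹
pCO2 = [CO2*]/KH = 46.5×10^-6 / 3.631×10^-2 = 1.28×10^-3 atm = 1280 μatm

pCO2 = 1280 μatm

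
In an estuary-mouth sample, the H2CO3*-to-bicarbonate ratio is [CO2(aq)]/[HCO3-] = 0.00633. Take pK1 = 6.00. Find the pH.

pH = 8.20

From K1 = [H⁺][HCO3-]/[CO2(aq)]:  pH = pK1 − log₁₀([CO2(aq)]/[HCO3-])
log₁₀(0.00633) = -2.199
pH = 6.00 − (-2.199) = 8.20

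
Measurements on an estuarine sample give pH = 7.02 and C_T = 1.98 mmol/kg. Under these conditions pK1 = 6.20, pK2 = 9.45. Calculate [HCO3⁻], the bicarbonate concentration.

[HCO3⁻] = 1.71 mmol/kg

α₁ = 1 / (1 + [H⁺]/K1 + K2/[H⁺]) = 1 / (1 + 10^-0.82 + 10^-2.43)
   = 1 / (1 + 0.15136 + 0.0037154) = 1/1.1551 = 0.8657
[HCO3⁻] = α₁ × DIC = 0.8657 × 1.98 = 1.71 mmol/kg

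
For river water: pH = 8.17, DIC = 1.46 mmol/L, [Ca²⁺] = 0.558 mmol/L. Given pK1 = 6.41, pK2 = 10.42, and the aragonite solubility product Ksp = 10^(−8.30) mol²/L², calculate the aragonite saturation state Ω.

Ω = 0.894

α₂ = 1 / (1 + [H⁺]/K2 + [H⁺]²/(K1K2)) = 1 / (1 + 10^+2.25 + 10^+0.49)
   = 1 / (1 + 177.83 + 3.0903) = 1/181.92 = 0.005497
[CO3²⁻] = α₂ × DIC = 0.005497 × 1.46 = 0.008026 mmol/L = 8.026 μmol/L
Ksp = 10^(−8.30) = 5.012×10^-9
Ω = [Ca²⁺][CO3²⁻]/Ksp = (0.558×10^-3)(8.026×10^-6) / 5.012×10^-9 = 0.894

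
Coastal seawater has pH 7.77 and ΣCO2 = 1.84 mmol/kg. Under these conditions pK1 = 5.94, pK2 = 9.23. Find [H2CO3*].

[CO2*] = 0.0259 mmol/kg

α₀ = 1 / (1 + K1/[H⁺] + K1K2/[H⁺]²) = 1 / (1 + 10^+1.83 + 10^+0.37)
   = 1 / (1 + 67.608 + 2.3442) = 1/70.953 = 0.01409
[CO2*] = α₀ × DIC = 0.01409 × 1.84 = 0.0259 mmol/kg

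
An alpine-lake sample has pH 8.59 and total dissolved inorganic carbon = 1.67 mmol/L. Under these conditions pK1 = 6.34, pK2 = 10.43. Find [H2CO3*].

α₀ = 1 / (1 + K1/[H⁺] + K1K2/[H⁺]²) = 1 / (1 + 10^+2.25 + 10^+0.41)
   = 1 / (1 + 177.83 + 2.5704) = 1/181.40 = 0.005513
[CO2*] = α₀ × DIC = 0.005513 × 1.67 = 0.00921 mmol/L = 9.21 μmol/L

[CO2*] = 9.21 μmol/L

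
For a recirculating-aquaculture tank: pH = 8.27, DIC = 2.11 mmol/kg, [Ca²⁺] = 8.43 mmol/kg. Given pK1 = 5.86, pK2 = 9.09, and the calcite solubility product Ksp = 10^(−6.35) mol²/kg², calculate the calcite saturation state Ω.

α₂ = 1 / (1 + [H⁺]/K2 + [H⁺]²/(K1K2)) = 1 / (1 + 10^+0.82 + 10^-1.59)
   = 1 / (1 + 6.6069 + 0.025704) = 1/7.6326 = 0.1310
[CO3²⁻] = α₂ × DIC = 0.1310 × 2.11 = 0.2764 mmol/kg
Ksp = 10^(−6.35) = 4.467×10^-7
Ω = [Ca²⁺][CO3²⁻]/Ksp = (8.43×10^-3)(2.764×10^-4) / 4.467×10^-7 = 5.22

Ω = 5.22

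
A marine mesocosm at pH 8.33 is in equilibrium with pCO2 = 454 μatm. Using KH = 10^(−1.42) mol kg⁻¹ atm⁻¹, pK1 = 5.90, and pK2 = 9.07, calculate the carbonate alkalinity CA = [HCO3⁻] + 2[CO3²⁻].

CA = 6.34 mmol/kg

[CO2*] = KH · pCO2 = 10^(−1.42) × 454×10^-6 = 1.726×10^-5 mol/kg
α₀ = 1/(1 + K1/[H⁺] + K1K2/[H⁺]²) = 1/(1 + 10^+2.43 + 10^+1.69) = 0.003134
DIC = [CO2*]/α₀ = 1.726×10^-5 / 0.003134 = 5.508 mmol/kg
CA = (α₁ + 2α₂)·DIC = (0.8434 + 2×0.1535) × 5.508 = 6.34 mmol/kg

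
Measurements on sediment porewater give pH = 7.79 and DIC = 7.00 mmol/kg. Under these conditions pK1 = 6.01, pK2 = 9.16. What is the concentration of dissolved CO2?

[CO2*] = 0.110 mmol/kg

α₀ = 1 / (1 + K1/[H⁺] + K1K2/[H⁺]²) = 1 / (1 + 10^+1.78 + 10^+0.41)
   = 1 / (1 + 60.256 + 2.5704) = 1/63.826 = 0.01567
[CO2*] = α₀ × DIC = 0.01567 × 7.00 = 0.110 mmol/kg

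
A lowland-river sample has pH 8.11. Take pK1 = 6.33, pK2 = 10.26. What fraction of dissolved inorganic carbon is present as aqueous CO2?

α₀ = 1 / (1 + K1/[H⁺] + K1K2/[H⁺]²) = 1 / (1 + 10^+1.78 + 10^-0.37)
   = 1 / (1 + 60.256 + 0.42658) = 1/61.683 = 0.01621

α₀ = 0.0162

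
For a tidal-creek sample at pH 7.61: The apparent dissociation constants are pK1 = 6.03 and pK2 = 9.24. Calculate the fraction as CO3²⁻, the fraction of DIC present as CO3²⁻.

α₂ = 0.0223

α₂ = 1 / (1 + [H⁺]/K2 + [H⁺]²/(K1K2)) = 1 / (1 + 10^+1.63 + 10^+0.05)
   = 1 / (1 + 42.658 + 1.1220) = 1/44.780 = 0.02233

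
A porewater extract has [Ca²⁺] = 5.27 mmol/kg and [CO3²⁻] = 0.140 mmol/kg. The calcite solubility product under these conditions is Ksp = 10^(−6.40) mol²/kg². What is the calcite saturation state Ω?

Ksp = 10^(−6.40) = 3.981×10^-7
Ω = [Ca²⁺][CO3²⁻]/Ksp = (5.27×10^-3)(0.140×10^-3) / 3.981×10^-7 = 1.85

Ω = 1.85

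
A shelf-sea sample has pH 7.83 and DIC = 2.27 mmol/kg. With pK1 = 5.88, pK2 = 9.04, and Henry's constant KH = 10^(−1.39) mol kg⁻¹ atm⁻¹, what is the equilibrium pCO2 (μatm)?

α₀ = 1 / (1 + K1/[H⁺] + K1K2/[H⁺]²) = 1 / (1 + 10^+1.95 + 10^+0.74)
   = 1 / (1 + 89.125 + 5.4954) = 1/95.621 = 0.01046
[CO2*] = α₀ × DIC = 0.01046 × 2.27 = 0.02374 mmol/kg
pCO2 = [CO2*]/KH = 2.374×10^-5 / 4.074×10^-2 = 583 μatm

pCO2 = 583 μatm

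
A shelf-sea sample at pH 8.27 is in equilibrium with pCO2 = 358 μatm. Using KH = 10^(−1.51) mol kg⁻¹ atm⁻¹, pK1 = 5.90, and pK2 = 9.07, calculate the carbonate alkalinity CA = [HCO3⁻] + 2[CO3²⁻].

CA = 3.42 mmol/kg

[CO2*] = KH · pCO2 = 10^(−1.51) × 358×10^-6 = 1.106×10^-5 mol/kg
α₀ = 1/(1 + K1/[H⁺] + K1K2/[H⁺]²) = 1/(1 + 10^+2.37 + 10^+1.57) = 0.003669
DIC = [CO2*]/α₀ = 1.106×10^-5 / 0.003669 = 3.016 mmol/kg
CA = (α₁ + 2α₂)·DIC = (0.8600 + 2×0.1363) × 3.016 = 3.42 mmol/kg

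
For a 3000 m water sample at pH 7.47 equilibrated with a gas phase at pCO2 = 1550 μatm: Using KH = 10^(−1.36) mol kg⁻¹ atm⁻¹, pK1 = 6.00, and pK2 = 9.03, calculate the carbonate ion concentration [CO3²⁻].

[CO3²⁻] = 0.0550 mmol/kg

[CO2*] = KH · pCO2 = 10^(−1.36) × 1550×10^-6 = 6.766×10^-5 mol/kg
α₀ = 1/(1 + K1/[H⁺] + K1K2/[H⁺]²) = 1/(1 + 10^+1.47 + 10^-0.09) = 0.03192
DIC = [CO2*]/α₀ = 6.766×10^-5 / 0.03192 = 2.119 mmol/kg
[CO3²⁻] = α₂·DIC; α₂ = 0.02595, so [CO3²⁻] = 0.02595 × 2.119 = 0.0550 mmol/kg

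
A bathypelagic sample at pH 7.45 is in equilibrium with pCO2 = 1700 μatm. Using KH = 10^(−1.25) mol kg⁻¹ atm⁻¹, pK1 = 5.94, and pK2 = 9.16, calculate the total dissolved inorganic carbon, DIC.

[CO2*] = KH · pCO2 = 10^(−1.25) × 1700×10^-6 = 9.560×10^-5 mol/kg
α₀ = 1/(1 + K1/[H⁺] + K1K2/[H⁺]²) = 1/(1 + 10^+1.51 + 10^-0.20) = 0.02942
DIC = [CO2*]/α₀ = 9.560×10^-5 / 0.02942 = 3.25 mmol/kg

DIC = 3.25 mmol/kg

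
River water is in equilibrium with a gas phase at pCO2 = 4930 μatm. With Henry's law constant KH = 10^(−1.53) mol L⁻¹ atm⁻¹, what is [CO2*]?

KH = 10^(−1.53) = 2.951×10^-2 mol L⁻¹ atm⁻¹
[CO2*] = KH · pCO2 = 2.951×10^-2 × 4930×10^-6 atm = 1.45×10^-4 mol/L

[CO2*] = 145 μmol/L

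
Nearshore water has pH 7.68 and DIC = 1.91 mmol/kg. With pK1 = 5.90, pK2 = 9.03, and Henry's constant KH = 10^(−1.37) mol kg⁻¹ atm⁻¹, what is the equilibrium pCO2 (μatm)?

pCO2 = 700 μatm

α₀ = 1 / (1 + K1/[H⁺] + K1K2/[H⁺]²) = 1 / (1 + 10^+1.78 + 10^+0.43)
   = 1 / (1 + 60.256 + 2.6915) = 1/63.947 = 0.01564
[CO2*] = α₀ × DIC = 0.01564 × 1.91 = 0.02987 mmol/kg
pCO2 = [CO2*]/KH = 2.987×10^-5 / 4.266×10^-2 = 700 μatm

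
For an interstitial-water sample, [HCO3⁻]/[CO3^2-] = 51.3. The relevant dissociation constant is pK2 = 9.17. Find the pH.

From K2 = [H⁺][CO3^2-]/[HCO3⁻]:  pH = pK2 − log₁₀([HCO3⁻]/[CO3^2-])
log₁₀(51.3) = +1.710
pH = 9.17 − (+1.710) = 7.46

pH = 7.46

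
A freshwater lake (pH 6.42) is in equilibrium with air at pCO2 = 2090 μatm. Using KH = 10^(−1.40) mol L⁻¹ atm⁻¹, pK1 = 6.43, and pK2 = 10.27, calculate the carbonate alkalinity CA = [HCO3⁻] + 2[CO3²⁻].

CA = 0.0813 mmol/L

[CO2*] = KH · pCO2 = 10^(−1.40) × 2090×10^-6 = 8.320×10^-5 mol/L
α₀ = 1/(1 + K1/[H⁺] + K1K2/[H⁺]²) = 1/(1 + 10^-0.01 + 10^-3.86) = 0.5057
DIC = [CO2*]/α₀ = 8.320×10^-5 / 0.5057 = 0.1645 mmol/L
CA = (α₁ + 2α₂)·DIC = (0.4942 + 2×6.981×10^-5) × 0.1645 = 0.0813 mmol/L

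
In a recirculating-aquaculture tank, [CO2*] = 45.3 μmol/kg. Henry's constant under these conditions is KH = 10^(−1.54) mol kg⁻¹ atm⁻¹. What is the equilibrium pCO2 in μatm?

pCO2 = 1570 μatm

KH = 10^(−1.54) = 2.884×10^-2 mol kg⁻¹ atm⁻¹
pCO2 = [CO2*]/KH = 45.3×10^-6 / 2.884×10^-2 = 1.57×10^-3 atm = 1570 μatm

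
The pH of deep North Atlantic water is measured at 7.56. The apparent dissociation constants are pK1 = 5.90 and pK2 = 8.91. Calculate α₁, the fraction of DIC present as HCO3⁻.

α₁ = 1 / (1 + [H⁺]/K1 + K2/[H⁺]) = 1 / (1 + 10^-1.66 + 10^-1.35)
   = 1 / (1 + 0.021878 + 0.044668) = 1/1.0665 = 0.9376

α₁ = 0.938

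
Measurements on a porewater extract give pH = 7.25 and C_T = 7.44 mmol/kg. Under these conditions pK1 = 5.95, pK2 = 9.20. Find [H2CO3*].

α₀ = 1 / (1 + K1/[H⁺] + K1K2/[H⁺]²) = 1 / (1 + 10^+1.30 + 10^-0.65)
   = 1 / (1 + 19.953 + 0.22387) = 1/21.176 = 0.04722
[CO2*] = α₀ × DIC = 0.04722 × 7.44 = 0.351 mmol/kg

[CO2*] = 0.351 mmol/kg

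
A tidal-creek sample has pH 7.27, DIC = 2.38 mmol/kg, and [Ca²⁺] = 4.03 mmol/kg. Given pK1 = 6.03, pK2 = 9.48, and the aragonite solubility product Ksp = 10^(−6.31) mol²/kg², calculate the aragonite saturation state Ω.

Ω = 0.114

α₂ = 1 / (1 + [H⁺]/K2 + [H⁺]²/(K1K2)) = 1 / (1 + 10^+2.21 + 10^+0.97)
   = 1 / (1 + 162.18 + 9.3325) = 1/172.51 = 0.005797
[CO3²⁻] = α₂ × DIC = 0.005797 × 2.38 = 0.01380 mmol/kg = 13.80 μmol/kg
Ksp = 10^(−6.31) = 4.898×10^-7
Ω = [Ca²⁺][CO3²⁻]/Ksp = (4.03×10^-3)(1.380×10^-5) / 4.898×10^-7 = 0.114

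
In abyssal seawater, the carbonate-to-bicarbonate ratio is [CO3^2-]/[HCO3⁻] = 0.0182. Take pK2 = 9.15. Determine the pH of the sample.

pH = 7.41

From K2 = [H⁺][CO3^2-]/[HCO3⁻]:  pH = pK2 + log₁₀([CO3^2-]/[HCO3⁻])
log₁₀(0.0182) = -1.740
pH = 9.15 + (-1.740) = 7.41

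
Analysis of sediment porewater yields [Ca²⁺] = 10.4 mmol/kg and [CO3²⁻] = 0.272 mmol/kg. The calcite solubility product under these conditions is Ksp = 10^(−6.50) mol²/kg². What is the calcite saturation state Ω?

Ksp = 10^(−6.50) = 3.162×10^-7
Ω = [Ca²⁺][CO3²⁻]/Ksp = (10.4×10^-3)(0.272×10^-3) / 3.162×10^-7 = 8.95

Ω = 8.95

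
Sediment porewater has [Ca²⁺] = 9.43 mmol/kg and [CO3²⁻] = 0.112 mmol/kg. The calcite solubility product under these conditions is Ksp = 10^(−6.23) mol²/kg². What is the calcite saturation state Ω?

Ksp = 10^(−6.23) = 5.888×10^-7
Ω = [Ca²⁺][CO3²⁻]/Ksp = (9.43×10^-3)(0.112×10^-3) / 5.888×10^-7 = 1.79

Ω = 1.79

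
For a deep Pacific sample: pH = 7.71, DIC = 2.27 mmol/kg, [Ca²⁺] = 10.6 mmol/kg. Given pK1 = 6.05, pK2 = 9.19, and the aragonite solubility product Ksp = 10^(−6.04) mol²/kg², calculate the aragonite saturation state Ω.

Ω = 0.828

α₂ = 1 / (1 + [H⁺]/K2 + [H⁺]²/(K1K2)) = 1 / (1 + 10^+1.48 + 10^-0.18)
   = 1 / (1 + 30.200 + 0.66069) = 1/31.860 = 0.03139
[CO3²⁻] = α₂ × DIC = 0.03139 × 2.27 = 0.07125 mmol/kg
Ksp = 10^(−6.04) = 9.120×10^-7
Ω = [Ca²⁺][CO3²⁻]/Ksp = (10.6×10^-3)(7.125×10^-5) / 9.120×10^-7 = 0.828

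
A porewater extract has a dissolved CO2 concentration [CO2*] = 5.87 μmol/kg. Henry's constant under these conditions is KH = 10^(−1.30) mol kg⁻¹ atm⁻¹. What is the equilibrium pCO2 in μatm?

pCO2 = 117 μatm

KH = 10^(−1.30) = 5.012×10^-2 mol kg⁻¹ atm⁻¹
pCO2 = [CO2*]/KH = 5.87×10^-6 / 5.012×10^-2 = 1.17×10^-4 atm = 117 μatm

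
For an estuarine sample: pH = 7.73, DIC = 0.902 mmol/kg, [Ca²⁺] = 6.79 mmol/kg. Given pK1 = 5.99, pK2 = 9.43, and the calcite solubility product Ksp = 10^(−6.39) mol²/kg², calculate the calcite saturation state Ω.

α₂ = 1 / (1 + [H⁺]/K2 + [H⁺]²/(K1K2)) = 1 / (1 + 10^+1.70 + 10^-0.04)
   = 1 / (1 + 50.119 + 0.91201) = 1/52.031 = 0.01922
[CO3²⁻] = α₂ × DIC = 0.01922 × 0.902 = 0.01734 mmol/kg = 17.34 μmol/kg
Ksp = 10^(−6.39) = 4.074×10^-7
Ω = [Ca²⁺][CO3²⁻]/Ksp = (6.79×10^-3)(1.734×10^-5) / 4.074×10^-7 = 0.289

Ω = 0.289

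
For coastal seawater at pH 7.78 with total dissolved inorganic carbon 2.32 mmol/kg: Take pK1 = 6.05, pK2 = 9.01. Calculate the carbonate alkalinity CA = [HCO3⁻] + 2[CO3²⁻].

CA = 2.41 mmol/kg

CA = [HCO3⁻] + 2[CO3²⁻] = (α₁ + 2α₂)·DIC
At pH 7.78: [H⁺]/K1 = 10^-1.73 = 0.018621, K2/[H⁺] = 10^-1.23 = 0.058884
α₁ = 1/(1 + 0.018621 + 0.058884) = 1/1.0775 = 0.9281; α₂ = α₁·K2/[H⁺] = 0.05465
α₁ + 2α₂ = 1.0374
CA = 1.0374 × 2.32 = 2.41 mmol/kg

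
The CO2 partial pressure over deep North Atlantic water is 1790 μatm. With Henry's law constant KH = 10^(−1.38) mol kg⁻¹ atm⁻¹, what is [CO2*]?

[CO2*] = 74.6 μmol/kg

KH = 10^(−1.38) = 4.169×10^-2 mol kg⁻¹ atm⁻¹
[CO2*] = KH · pCO2 = 4.169×10^-2 × 1790×10^-6 atm = 7.46×10^-5 mol/kg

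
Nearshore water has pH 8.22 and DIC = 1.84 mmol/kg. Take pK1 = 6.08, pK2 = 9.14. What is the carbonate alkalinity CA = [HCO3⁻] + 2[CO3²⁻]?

CA = 2.02 mmol/kg

CA = [HCO3⁻] + 2[CO3²⁻] = (α₁ + 2α₂)·DIC
At pH 8.22: [H⁺]/K1 = 10^-2.14 = 0.0072444, K2/[H⁺] = 10^-0.92 = 0.12023
α₁ = 1/(1 + 0.0072444 + 0.12023) = 1/1.1275 = 0.8869; α₂ = α₁·K2/[H⁺] = 0.1066
α₁ + 2α₂ = 1.1002
CA = 1.1002 × 1.84 = 2.02 mmol/kg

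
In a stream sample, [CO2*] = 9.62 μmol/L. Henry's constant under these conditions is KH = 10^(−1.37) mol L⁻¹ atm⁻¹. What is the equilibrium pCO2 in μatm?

KH = 10^(−1.37) = 4.266×10^-2 mol L⁻¹ atm⁻¹
pCO2 = [CO2*]/KH = 9.62×10^-6 / 4.266×10^-2 = 2.26×10^-4 atm = 226 μatm

pCO2 = 226 μatm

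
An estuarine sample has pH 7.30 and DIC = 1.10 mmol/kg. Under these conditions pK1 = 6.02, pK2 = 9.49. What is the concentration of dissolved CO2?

[CO2*] = 0.0545 mmol/kg

α₀ = 1 / (1 + K1/[H⁺] + K1K2/[H⁺]²) = 1 / (1 + 10^+1.28 + 10^-0.91)
   = 1 / (1 + 19.055 + 0.12303) = 1/20.178 = 0.04956
[CO2*] = α₀ × DIC = 0.04956 × 1.10 = 0.0545 mmol/kg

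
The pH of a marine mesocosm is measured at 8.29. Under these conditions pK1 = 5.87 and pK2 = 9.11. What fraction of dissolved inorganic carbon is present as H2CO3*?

α₀ = 0.00329

α₀ = 1 / (1 + K1/[H⁺] + K1K2/[H⁺]²) = 1 / (1 + 10^+2.42 + 10^+1.60)
   = 1 / (1 + 263.03 + 39.811) = 1/303.84 = 0.003291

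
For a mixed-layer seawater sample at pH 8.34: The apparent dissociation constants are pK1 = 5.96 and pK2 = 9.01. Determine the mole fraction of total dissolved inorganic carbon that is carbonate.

α₂ = 1 / (1 + [H⁺]/K2 + [H⁺]²/(K1K2)) = 1 / (1 + 10^+0.67 + 10^-1.71)
   = 1 / (1 + 4.6774 + 0.019498) = 1/5.6968 = 0.1755

α₂ = 0.176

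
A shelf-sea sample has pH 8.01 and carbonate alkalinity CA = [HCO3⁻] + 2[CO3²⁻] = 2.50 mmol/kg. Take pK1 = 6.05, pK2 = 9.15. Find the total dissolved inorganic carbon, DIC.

DIC = 2.37 mmol/kg

CA = [HCO3⁻] + 2[CO3²⁻] = (α₁ + 2α₂)·DIC
At pH 8.01: [H⁺]/K1 = 10^-1.96 = 0.010965, K2/[H⁺] = 10^-1.14 = 0.072444
α₁ = 1/(1 + 0.010965 + 0.072444) = 1/1.0834 = 0.9230; α₂ = α₁·K2/[H⁺] = 0.06687
α₁ + 2α₂ = 1.0567
DIC = CA / (α₁ + 2α₂) = 2.50 / 1.0567 = 2.37 mmol/kg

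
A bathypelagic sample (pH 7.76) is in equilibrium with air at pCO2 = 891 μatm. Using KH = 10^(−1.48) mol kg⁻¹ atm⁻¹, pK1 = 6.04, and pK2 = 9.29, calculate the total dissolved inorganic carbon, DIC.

[CO2*] = KH · pCO2 = 10^(−1.48) × 891×10^-6 = 2.950×10^-5 mol/kg
α₀ = 1/(1 + K1/[H⁺] + K1K2/[H⁺]²) = 1/(1 + 10^+1.72 + 10^+0.19) = 0.01817
DIC = [CO2*]/α₀ = 2.950×10^-5 / 0.01817 = 1.62 mmol/kg

DIC = 1.62 mmol/kg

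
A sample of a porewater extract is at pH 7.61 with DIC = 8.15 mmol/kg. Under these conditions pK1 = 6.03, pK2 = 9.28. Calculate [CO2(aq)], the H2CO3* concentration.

α₀ = 1 / (1 + K1/[H⁺] + K1K2/[H⁺]²) = 1 / (1 + 10^+1.58 + 10^-0.09)
   = 1 / (1 + 38.019 + 0.81283) = 1/39.832 = 0.02511
[CO2*] = α₀ × DIC = 0.02511 × 8.15 = 0.205 mmol/kg

[CO2*] = 0.205 mmol/kg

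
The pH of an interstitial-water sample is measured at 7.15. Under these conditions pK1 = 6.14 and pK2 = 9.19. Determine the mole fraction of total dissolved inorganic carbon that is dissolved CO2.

α₀ = 0.0883

α₀ = 1 / (1 + K1/[H⁺] + K1K2/[H⁺]²) = 1 / (1 + 10^+1.01 + 10^-1.03)
   = 1 / (1 + 10.233 + 0.093325) = 1/11.326 = 0.08829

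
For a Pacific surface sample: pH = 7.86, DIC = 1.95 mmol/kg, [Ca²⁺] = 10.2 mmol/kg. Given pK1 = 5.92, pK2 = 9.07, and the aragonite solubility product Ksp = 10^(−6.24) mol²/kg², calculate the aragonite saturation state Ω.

Ω = 1.99

α₂ = 1 / (1 + [H⁺]/K2 + [H⁺]²/(K1K2)) = 1 / (1 + 10^+1.21 + 10^-0.73)
   = 1 / (1 + 16.218 + 0.18621) = 1/17.404 = 0.05746
[CO3²⁻] = α₂ × DIC = 0.05746 × 1.95 = 0.1120 mmol/kg
Ksp = 10^(−6.24) = 5.754×10^-7
Ω = [Ca²⁺][CO3²⁻]/Ksp = (10.2×10^-3)(1.120×10^-4) / 5.754×10^-7 = 1.99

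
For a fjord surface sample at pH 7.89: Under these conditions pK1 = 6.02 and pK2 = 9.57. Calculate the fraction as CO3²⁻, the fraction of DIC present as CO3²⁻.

α₂ = 1 / (1 + [H⁺]/K2 + [H⁺]²/(K1K2)) = 1 / (1 + 10^+1.68 + 10^-0.19)
   = 1 / (1 + 47.863 + 0.64565) = 1/49.509 = 0.02020

α₂ = 0.0202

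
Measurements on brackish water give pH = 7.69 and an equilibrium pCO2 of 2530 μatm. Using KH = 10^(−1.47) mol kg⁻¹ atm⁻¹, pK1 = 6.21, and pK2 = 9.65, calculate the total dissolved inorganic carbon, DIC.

[CO2*] = KH · pCO2 = 10^(−1.47) × 2530×10^-6 = 8.573×10^-5 mol/kg
α₀ = 1/(1 + K1/[H⁺] + K1K2/[H⁺]²) = 1/(1 + 10^+1.48 + 10^-0.48) = 0.03172
DIC = [CO2*]/α₀ = 8.573×10^-5 / 0.03172 = 2.70 mmol/kg

DIC = 2.70 mmol/kg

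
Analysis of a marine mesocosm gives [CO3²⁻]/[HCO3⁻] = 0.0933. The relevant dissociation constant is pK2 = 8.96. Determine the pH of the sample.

From K2 = [H⁺][CO3²⁻]/[HCO3⁻]:  pH = pK2 + log₁₀([CO3²⁻]/[HCO3⁻])
log₁₀(0.0933) = -1.030
pH = 8.96 + (-1.030) = 7.93

pH = 7.93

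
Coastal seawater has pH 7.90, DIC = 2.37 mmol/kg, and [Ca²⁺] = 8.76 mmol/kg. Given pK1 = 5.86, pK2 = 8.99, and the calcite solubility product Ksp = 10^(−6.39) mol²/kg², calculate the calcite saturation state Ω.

Ω = 3.80

α₂ = 1 / (1 + [H⁺]/K2 + [H⁺]²/(K1K2)) = 1 / (1 + 10^+1.09 + 10^-0.95)
   = 1 / (1 + 12.303 + 0.11220) = 1/13.415 = 0.07454
[CO3²⁻] = α₂ × DIC = 0.07454 × 2.37 = 0.1767 mmol/kg
Ksp = 10^(−6.39) = 4.074×10^-7
Ω = [Ca²⁺][CO3²⁻]/Ksp = (8.76×10^-3)(1.767×10^-4) / 4.074×10^-7 = 3.80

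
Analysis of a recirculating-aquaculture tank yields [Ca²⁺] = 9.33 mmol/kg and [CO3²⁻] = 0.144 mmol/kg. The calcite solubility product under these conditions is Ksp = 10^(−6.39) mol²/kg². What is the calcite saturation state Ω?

Ω = 3.30

Ksp = 10^(−6.39) = 4.074×10^-7
Ω = [Ca²⁺][CO3²⁻]/Ksp = (9.33×10^-3)(0.144×10^-3) / 4.074×10^-7 = 3.30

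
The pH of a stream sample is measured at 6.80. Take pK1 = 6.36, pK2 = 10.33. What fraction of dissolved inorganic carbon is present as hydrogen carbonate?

α₁ = 0.733

α₁ = 1 / (1 + [H⁺]/K1 + K2/[H⁺]) = 1 / (1 + 10^-0.44 + 10^-3.53)
   = 1 / (1 + 0.36308 + 0.00029512) = 1/1.3634 = 0.7335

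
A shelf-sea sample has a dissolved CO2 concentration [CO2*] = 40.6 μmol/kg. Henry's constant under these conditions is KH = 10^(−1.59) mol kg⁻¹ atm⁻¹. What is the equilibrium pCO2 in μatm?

KH = 10^(−1.59) = 2.570×10^-2 mol kg⁻¹ atm⁻¹
pCO2 = [CO2*]/KH = 40.6×10^-6 / 2.570×10^-2 = 1.58×10^-3 atm = 1580 μatm

pCO2 = 1580 μatm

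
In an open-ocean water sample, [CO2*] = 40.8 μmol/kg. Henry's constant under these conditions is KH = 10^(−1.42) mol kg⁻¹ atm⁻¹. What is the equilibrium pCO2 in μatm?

KH = 10^(−1.42) = 3.802×10^-2 mol kg⁻¹ atm⁻¹
pCO2 = [CO2*]/KH = 40.8×10^-6 / 3.802×10^-2 = 1.07×10^-3 atm = 1070 μatm

pCO2 = 1070 μatm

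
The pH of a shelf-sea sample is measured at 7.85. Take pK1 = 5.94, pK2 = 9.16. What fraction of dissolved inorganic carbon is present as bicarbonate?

α₁ = 1 / (1 + [H⁺]/K1 + K2/[H⁺]) = 1 / (1 + 10^-1.91 + 10^-1.31)
   = 1 / (1 + 0.012303 + 0.048978) = 1/1.0613 = 0.9423

α₁ = 0.942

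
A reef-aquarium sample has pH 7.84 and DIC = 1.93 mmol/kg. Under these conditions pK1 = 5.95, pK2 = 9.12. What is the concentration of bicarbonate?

[HCO3⁻] = 1.81 mmol/kg

α₁ = 1 / (1 + [H⁺]/K1 + K2/[H⁺]) = 1 / (1 + 10^-1.89 + 10^-1.28)
   = 1 / (1 + 0.012882 + 0.052481) = 1/1.0654 = 0.9386
[HCO3⁻] = α₁ × DIC = 0.9386 × 1.93 = 1.81 mmol/kg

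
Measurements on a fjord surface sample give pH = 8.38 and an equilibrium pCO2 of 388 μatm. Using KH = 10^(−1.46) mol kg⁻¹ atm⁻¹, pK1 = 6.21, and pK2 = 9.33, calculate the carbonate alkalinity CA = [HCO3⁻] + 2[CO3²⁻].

CA = 2.44 mmol/kg

[CO2*] = KH · pCO2 = 10^(−1.46) × 388×10^-6 = 1.345×10^-5 mol/kg
α₀ = 1/(1 + K1/[H⁺] + K1K2/[H⁺]²) = 1/(1 + 10^+2.17 + 10^+1.22) = 0.006042
DIC = [CO2*]/α₀ = 1.345×10^-5 / 0.006042 = 2.227 mmol/kg
CA = (α₁ + 2α₂)·DIC = (0.8937 + 2×0.1003) × 2.227 = 2.44 mmol/kg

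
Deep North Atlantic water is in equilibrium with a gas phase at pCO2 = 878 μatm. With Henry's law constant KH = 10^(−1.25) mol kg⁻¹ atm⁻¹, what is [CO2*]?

[CO2*] = 49.4 μmol/kg

KH = 10^(−1.25) = 5.623×10^-2 mol kg⁻¹ atm⁻¹
[CO2*] = KH · pCO2 = 5.623×10^-2 × 878×10^-6 atm = 4.94×10^-5 mol/kg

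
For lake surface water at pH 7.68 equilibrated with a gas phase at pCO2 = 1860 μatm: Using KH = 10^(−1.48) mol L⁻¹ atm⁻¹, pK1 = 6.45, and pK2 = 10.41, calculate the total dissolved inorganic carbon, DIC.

DIC = 1.11 mmol/L

[CO2*] = KH · pCO2 = 10^(−1.48) × 1860×10^-6 = 6.159×10^-5 mol/L
α₀ = 1/(1 + K1/[H⁺] + K1K2/[H⁺]²) = 1/(1 + 10^+1.23 + 10^-1.50) = 0.05551
DIC = [CO2*]/α₀ = 6.159×10^-5 / 0.05551 = 1.11 mmol/L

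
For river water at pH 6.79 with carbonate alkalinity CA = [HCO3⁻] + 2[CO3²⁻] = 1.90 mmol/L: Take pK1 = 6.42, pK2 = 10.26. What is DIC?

DIC = 2.71 mmol/L

CA = [HCO3⁻] + 2[CO3²⁻] = (α₁ + 2α₂)·DIC
At pH 6.79: [H⁺]/K1 = 10^-0.37 = 0.42658, K2/[H⁺] = 10^-3.47 = 0.00033884
α₁ = 1/(1 + 0.42658 + 0.00033884) = 1/1.4269 = 0.7008; α₂ = α₁·K2/[H⁺] = 0.0002375
α₁ + 2α₂ = 0.7013
DIC = CA / (α₁ + 2α₂) = 1.90 / 0.7013 = 2.71 mmol/L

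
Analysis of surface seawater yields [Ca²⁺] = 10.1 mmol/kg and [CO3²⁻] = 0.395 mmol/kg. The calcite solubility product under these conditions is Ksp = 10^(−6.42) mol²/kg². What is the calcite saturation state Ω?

Ω = 10.5

Ksp = 10^(−6.42) = 3.802×10^-7
Ω = [Ca²⁺][CO3²⁻]/Ksp = (10.1×10^-3)(0.395×10^-3) / 3.802×10^-7 = 10.5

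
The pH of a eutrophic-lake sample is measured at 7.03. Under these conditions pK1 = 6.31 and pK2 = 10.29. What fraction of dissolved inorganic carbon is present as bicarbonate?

α₁ = 0.840

α₁ = 1 / (1 + [H⁺]/K1 + K2/[H⁺]) = 1 / (1 + 10^-0.72 + 10^-3.26)
   = 1 / (1 + 0.19055 + 0.00054954) = 1/1.1911 = 0.8396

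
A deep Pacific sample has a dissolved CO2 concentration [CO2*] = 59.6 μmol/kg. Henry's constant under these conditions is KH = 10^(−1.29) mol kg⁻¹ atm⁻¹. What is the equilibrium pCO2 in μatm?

KH = 10^(−1.29) = 5.129×10^-2 mol kg⁻¹ atm⁻¹
pCO2 = [CO2*]/KH = 59.6×10^-6 / 5.129×10^-2 = 1.16×10^-3 atm = 1160 μatm

pCO2 = 1160 μatm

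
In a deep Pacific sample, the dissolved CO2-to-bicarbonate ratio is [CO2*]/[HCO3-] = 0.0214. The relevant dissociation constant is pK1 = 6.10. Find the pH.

pH = 7.77

From K1 = [H⁺][HCO3-]/[CO2*]:  pH = pK1 − log₁₀([CO2*]/[HCO3-])
log₁₀(0.0214) = -1.670
pH = 6.10 − (-1.670) = 7.77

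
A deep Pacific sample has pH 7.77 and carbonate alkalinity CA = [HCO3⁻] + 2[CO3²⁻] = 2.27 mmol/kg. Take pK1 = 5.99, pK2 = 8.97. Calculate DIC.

CA = [HCO3⁻] + 2[CO3²⁻] = (α₁ + 2α₂)·DIC
At pH 7.77: [H⁺]/K1 = 10^-1.78 = 0.016596, K2/[H⁺] = 10^-1.20 = 0.063096
α₁ = 1/(1 + 0.016596 + 0.063096) = 1/1.0797 = 0.9262; α₂ = α₁·K2/[H⁺] = 0.05844
α₁ + 2α₂ = 1.0431
DIC = CA / (α₁ + 2α₂) = 2.27 / 1.0431 = 2.18 mmol/kg

DIC = 2.18 mmol/kg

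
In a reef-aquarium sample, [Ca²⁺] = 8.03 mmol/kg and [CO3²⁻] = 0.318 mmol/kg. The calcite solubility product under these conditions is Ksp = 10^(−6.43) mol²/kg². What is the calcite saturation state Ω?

Ω = 6.87

Ksp = 10^(−6.43) = 3.715×10^-7
Ω = [Ca²⁺][CO3²⁻]/Ksp = (8.03×10^-3)(0.318×10^-3) / 3.715×10^-7 = 6.87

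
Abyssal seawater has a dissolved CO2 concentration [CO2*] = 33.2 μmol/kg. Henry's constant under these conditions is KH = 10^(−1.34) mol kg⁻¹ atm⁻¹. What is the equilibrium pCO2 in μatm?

KH = 10^(−1.34) = 4.571×10^-2 mol kg⁻¹ atm⁻¹
pCO2 = [CO2*]/KH = 33.2×10^-6 / 4.571×10^-2 = 7.26×10^-4 atm = 726 μatm

pCO2 = 726 μatm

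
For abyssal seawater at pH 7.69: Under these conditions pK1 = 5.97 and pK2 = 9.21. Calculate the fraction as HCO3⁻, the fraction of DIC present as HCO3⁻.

α₁ = 0.953

α₁ = 1 / (1 + [H⁺]/K1 + K2/[H⁺]) = 1 / (1 + 10^-1.72 + 10^-1.52)
   = 1 / (1 + 0.019055 + 0.030200) = 1/1.0493 = 0.9531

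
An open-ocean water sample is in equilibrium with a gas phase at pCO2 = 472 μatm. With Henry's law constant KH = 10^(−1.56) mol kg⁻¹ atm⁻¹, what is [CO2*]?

[CO2*] = 13.0 μmol/kg

KH = 10^(−1.56) = 2.754×10^-2 mol kg⁻¹ atm⁻¹
[CO2*] = KH · pCO2 = 2.754×10^-2 × 472×10^-6 atm = 1.30×10^-5 mol/kg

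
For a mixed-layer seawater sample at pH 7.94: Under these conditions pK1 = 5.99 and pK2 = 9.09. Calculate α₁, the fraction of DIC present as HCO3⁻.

α₁ = 0.924

α₁ = 1 / (1 + [H⁺]/K1 + K2/[H⁺]) = 1 / (1 + 10^-1.95 + 10^-1.15)
   = 1 / (1 + 0.011220 + 0.070795) = 1/1.0820 = 0.9242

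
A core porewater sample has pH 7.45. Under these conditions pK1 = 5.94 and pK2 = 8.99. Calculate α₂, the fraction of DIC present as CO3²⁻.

α₂ = 0.0272

α₂ = 1 / (1 + [H⁺]/K2 + [H⁺]²/(K1K2)) = 1 / (1 + 10^+1.54 + 10^+0.03)
   = 1 / (1 + 34.674 + 1.0715) = 1/36.745 = 0.02721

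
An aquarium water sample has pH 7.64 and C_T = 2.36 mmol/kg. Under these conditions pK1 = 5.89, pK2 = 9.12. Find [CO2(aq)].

α₀ = 1 / (1 + K1/[H⁺] + K1K2/[H⁺]²) = 1 / (1 + 10^+1.75 + 10^+0.27)
   = 1 / (1 + 56.234 + 1.8621) = 1/59.096 = 0.01692
[CO2*] = α₀ × DIC = 0.01692 × 2.36 = 0.0399 mmol/kg

[CO2*] = 0.0399 mmol/kg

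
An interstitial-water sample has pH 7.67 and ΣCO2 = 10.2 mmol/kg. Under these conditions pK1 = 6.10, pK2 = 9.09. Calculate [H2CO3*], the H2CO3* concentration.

[CO2*] = 0.258 mmol/kg

α₀ = 1 / (1 + K1/[H⁺] + K1K2/[H⁺]²) = 1 / (1 + 10^+1.57 + 10^+0.15)
   = 1 / (1 + 37.154 + 1.4125) = 1/39.566 = 0.02527
[CO2*] = α₀ × DIC = 0.02527 × 10.2 = 0.258 mmol/kg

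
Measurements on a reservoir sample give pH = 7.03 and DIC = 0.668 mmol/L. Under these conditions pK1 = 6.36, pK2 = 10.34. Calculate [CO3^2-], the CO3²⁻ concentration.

[CO3²⁻] = 0.269 μmol/L

α₂ = 1 / (1 + [H⁺]/K2 + [H⁺]²/(K1K2)) = 1 / (1 + 10^+3.31 + 10^+2.64)
   = 1 / (1 + 2041.7 + 436.52) = 1/2479.3 = 0.0004033
[CO3²⁻] = α₂ × DIC = 0.0004033 × 0.668 = 0.000269 mmol/L = 0.269 μmol/L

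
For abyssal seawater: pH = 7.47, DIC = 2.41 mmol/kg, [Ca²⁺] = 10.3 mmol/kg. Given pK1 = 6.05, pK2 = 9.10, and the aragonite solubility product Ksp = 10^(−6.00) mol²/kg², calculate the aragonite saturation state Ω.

Ω = 0.548

α₂ = 1 / (1 + [H⁺]/K2 + [H⁺]²/(K1K2)) = 1 / (1 + 10^+1.63 + 10^+0.21)
   = 1 / (1 + 42.658 + 1.6218) = 1/45.280 = 0.02208
[CO3²⁻] = α₂ × DIC = 0.02208 × 2.41 = 0.05322 mmol/kg
Ksp = 10^(−6.00) = 1.000×10^-6
Ω = [Ca²⁺][CO3²⁻]/Ksp = (10.3×10^-3)(5.322×10^-5) / 1.000×10^-6 = 0.548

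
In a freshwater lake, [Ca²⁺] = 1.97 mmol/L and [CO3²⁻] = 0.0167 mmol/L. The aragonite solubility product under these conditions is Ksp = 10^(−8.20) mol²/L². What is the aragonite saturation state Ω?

Ω = 5.21

Ksp = 10^(−8.20) = 6.310×10^-9
Ω = [Ca²⁺][CO3²⁻]/Ksp = (1.97×10^-3)(0.0167×10^-3) / 6.310×10^-9 = 5.21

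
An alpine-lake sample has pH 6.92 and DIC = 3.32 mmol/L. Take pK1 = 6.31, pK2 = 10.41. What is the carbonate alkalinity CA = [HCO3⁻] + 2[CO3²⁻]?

CA = 2.67 mmol/L

CA = [HCO3⁻] + 2[CO3²⁻] = (α₁ + 2α₂)·DIC
At pH 6.92: [H⁺]/K1 = 10^-0.61 = 0.24547, K2/[H⁺] = 10^-3.49 = 0.00032359
α₁ = 1/(1 + 0.24547 + 0.00032359) = 1/1.2458 = 0.8027; α₂ = α₁·K2/[H⁺] = 0.0002597
α₁ + 2α₂ = 0.8032
CA = 0.8032 × 3.32 = 2.67 mmol/L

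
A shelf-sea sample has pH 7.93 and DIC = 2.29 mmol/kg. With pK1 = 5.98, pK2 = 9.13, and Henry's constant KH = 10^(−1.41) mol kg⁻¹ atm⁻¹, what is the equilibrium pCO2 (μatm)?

α₀ = 1 / (1 + K1/[H⁺] + K1K2/[H⁺]²) = 1 / (1 + 10^+1.95 + 10^+0.75)
   = 1 / (1 + 89.125 + 5.6234) = 1/95.749 = 0.01044
[CO2*] = α₀ × DIC = 0.01044 × 2.29 = 0.02392 mmol/kg
pCO2 = [CO2*]/KH = 2.392×10^-5 / 3.890×10^-2 = 615 μatm

pCO2 = 615 μatm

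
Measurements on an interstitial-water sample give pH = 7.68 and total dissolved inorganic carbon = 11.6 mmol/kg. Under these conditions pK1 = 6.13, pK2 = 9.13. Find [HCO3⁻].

[HCO3⁻] = 10.9 mmol/kg

α₁ = 1 / (1 + [H⁺]/K1 + K2/[H⁺]) = 1 / (1 + 10^-1.55 + 10^-1.45)
   = 1 / (1 + 0.028184 + 0.035481) = 1/1.0637 = 0.9401
[HCO3⁻] = α₁ × DIC = 0.9401 × 11.6 = 10.9 mmol/kg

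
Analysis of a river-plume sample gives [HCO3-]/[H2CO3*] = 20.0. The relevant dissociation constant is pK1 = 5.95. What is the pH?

From K1 = [H⁺][HCO3-]/[H2CO3*]:  pH = pK1 + log₁₀([HCO3-]/[H2CO3*])
log₁₀(20.0) = +1.301
pH = 5.95 + (+1.301) = 7.25

pH = 7.25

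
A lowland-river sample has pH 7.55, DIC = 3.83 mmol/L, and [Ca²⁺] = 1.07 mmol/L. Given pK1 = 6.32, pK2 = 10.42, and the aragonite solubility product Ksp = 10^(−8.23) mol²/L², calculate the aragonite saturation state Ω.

Ω = 0.885

α₂ = 1 / (1 + [H⁺]/K2 + [H⁺]²/(K1K2)) = 1 / (1 + 10^+2.87 + 10^+1.64)
   = 1 / (1 + 741.31 + 43.652) = 1/785.96 = 0.001272
[CO3²⁻] = α₂ × DIC = 0.001272 × 3.83 = 0.004873 mmol/L = 4.873 μmol/L
Ksp = 10^(−8.23) = 5.888×10^-9
Ω = [Ca²⁺][CO3²⁻]/Ksp = (1.07×10^-3)(4.873×10^-6) / 5.888×10^-9 = 0.885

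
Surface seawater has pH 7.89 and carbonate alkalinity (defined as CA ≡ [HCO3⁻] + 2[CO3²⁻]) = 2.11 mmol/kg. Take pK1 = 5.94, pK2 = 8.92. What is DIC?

DIC = 1.96 mmol/kg

CA = [HCO3⁻] + 2[CO3²⁻] = (α₁ + 2α₂)·DIC
At pH 7.89: [H⁺]/K1 = 10^-1.95 = 0.011220, K2/[H⁺] = 10^-1.03 = 0.093325
α₁ = 1/(1 + 0.011220 + 0.093325) = 1/1.1045 = 0.9053; α₂ = α₁·K2/[H⁺] = 0.08449
α₁ + 2α₂ = 1.0743
DIC = CA / (α₁ + 2α₂) = 2.11 / 1.0743 = 1.96 mmol/kg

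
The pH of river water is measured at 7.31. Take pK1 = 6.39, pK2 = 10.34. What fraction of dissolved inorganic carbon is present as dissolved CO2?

α₀ = 1 / (1 + K1/[H⁺] + K1K2/[H⁺]²) = 1 / (1 + 10^+0.92 + 10^-2.11)
   = 1 / (1 + 8.3176 + 0.0077625) = 1/9.3254 = 0.1072

α₀ = 0.107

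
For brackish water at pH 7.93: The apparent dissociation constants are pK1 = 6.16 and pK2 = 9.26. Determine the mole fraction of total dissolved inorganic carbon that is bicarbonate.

α₁ = 1 / (1 + [H⁺]/K1 + K2/[H⁺]) = 1 / (1 + 10^-1.77 + 10^-1.33)
   = 1 / (1 + 0.016982 + 0.046774) = 1/1.0638 = 0.9401

α₁ = 0.940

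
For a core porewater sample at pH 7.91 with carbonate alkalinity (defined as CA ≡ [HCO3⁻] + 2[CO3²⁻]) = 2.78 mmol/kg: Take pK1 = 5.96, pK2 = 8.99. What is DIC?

DIC = 2.61 mmol/kg

CA = [HCO3⁻] + 2[CO3²⁻] = (α₁ + 2α₂)·DIC
At pH 7.91: [H⁺]/K1 = 10^-1.95 = 0.011220, K2/[H⁺] = 10^-1.08 = 0.083176
α₁ = 1/(1 + 0.011220 + 0.083176) = 1/1.0944 = 0.9137; α₂ = α₁·K2/[H⁺] = 0.07600
α₁ + 2α₂ = 1.0657
DIC = CA / (α₁ + 2α₂) = 2.78 / 1.0657 = 2.61 mmol/kg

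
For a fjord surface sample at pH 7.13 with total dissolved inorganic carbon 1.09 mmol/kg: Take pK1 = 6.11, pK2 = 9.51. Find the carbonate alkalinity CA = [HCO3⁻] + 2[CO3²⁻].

CA = 0.999 mmol/kg

CA = [HCO3⁻] + 2[CO3²⁻] = (α₁ + 2α₂)·DIC
At pH 7.13: [H⁺]/K1 = 10^-1.02 = 0.095499, K2/[H⁺] = 10^-2.38 = 0.0041687
α₁ = 1/(1 + 0.095499 + 0.0041687) = 1/1.0997 = 0.9094; α₂ = α₁·K2/[H⁺] = 0.003791
α₁ + 2α₂ = 0.9169
CA = 0.9169 × 1.09 = 0.999 mmol/kg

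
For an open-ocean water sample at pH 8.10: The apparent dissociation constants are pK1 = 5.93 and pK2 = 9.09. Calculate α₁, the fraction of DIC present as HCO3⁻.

α₁ = 1 / (1 + [H⁺]/K1 + K2/[H⁺]) = 1 / (1 + 10^-2.17 + 10^-0.99)
   = 1 / (1 + 0.0067608 + 0.10233) = 1/1.1091 = 0.9016

α₁ = 0.902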